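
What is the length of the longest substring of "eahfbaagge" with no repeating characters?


Input: "eahfbaagge"
Sliding window (track last position of each char):
  Position 0 ('e'): window [0,0] length 1 -- new best
  Position 1 ('a'): window [0,1] length 2 -- new best
  Position 2 ('h'): window [0,2] length 3 -- new best
  Position 3 ('f'): window [0,3] length 4 -- new best
  Position 4 ('b'): window [0,4] length 5 -- new best
  Position 5 ('a'): repeat (last at 1), move window start to 2
  Position 5 ('a'): window [2,5] length 4
  Position 6 ('a'): repeat (last at 5), move window start to 6
  Position 6 ('a'): window [6,6] length 1
  Position 7 ('g'): window [6,7] length 2
  Position 8 ('g'): repeat (last at 7), move window start to 8
  Position 8 ('g'): window [8,8] length 1
  Position 9 ('e'): window [8,9] length 2
Longest substring with no repeats: "eahfb" with length 5

5


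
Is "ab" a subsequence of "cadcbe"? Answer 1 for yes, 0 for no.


Check if "ab" is a subsequence of "cadcbe"
Greedy scan:
  Position 0 ('c'): no match needed
  Position 1 ('a'): matches sub[0] = 'a'
  Position 2 ('d'): no match needed
  Position 3 ('c'): no match needed
  Position 4 ('b'): matches sub[1] = 'b'
  Position 5 ('e'): no match needed
All 2 characters matched => is a subsequence

1


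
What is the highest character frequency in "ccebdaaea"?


Input: ccebdaaea
Character counts:
  'a': 3
  'b': 1
  'c': 2
  'd': 1
  'e': 2
Maximum frequency: 3

3


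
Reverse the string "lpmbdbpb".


Input: lpmbdbpb
Reading characters right to left:
  Position 7: 'b'
  Position 6: 'p'
  Position 5: 'b'
  Position 4: 'd'
  Position 3: 'b'
  Position 2: 'm'
  Position 1: 'p'
  Position 0: 'l'
Reversed: bpbdbmpl

bpbdbmpl


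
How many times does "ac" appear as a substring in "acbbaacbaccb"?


Searching for "ac" in "acbbaacbaccb"
Scanning each position:
  Position 0: "ac" => MATCH
  Position 1: "cb" => no
  Position 2: "bb" => no
  Position 3: "ba" => no
  Position 4: "aa" => no
  Position 5: "ac" => MATCH
  Position 6: "cb" => no
  Position 7: "ba" => no
  Position 8: "ac" => MATCH
  Position 9: "cc" => no
  Position 10: "cb" => no
Total occurrences: 3

3


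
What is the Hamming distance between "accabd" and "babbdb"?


Comparing "accabd" and "babbdb" position by position:
  Position 0: 'a' vs 'b' => differ
  Position 1: 'c' vs 'a' => differ
  Position 2: 'c' vs 'b' => differ
  Position 3: 'a' vs 'b' => differ
  Position 4: 'b' vs 'd' => differ
  Position 5: 'd' vs 'b' => differ
Total differences (Hamming distance): 6

6


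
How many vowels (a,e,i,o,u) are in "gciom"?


Input: gciom
Checking each character:
  'g' at position 0: consonant
  'c' at position 1: consonant
  'i' at position 2: vowel (running total: 1)
  'o' at position 3: vowel (running total: 2)
  'm' at position 4: consonant
Total vowels: 2

2


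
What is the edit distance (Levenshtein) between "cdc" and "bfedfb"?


Computing edit distance: "cdc" -> "bfedfb"
DP table:
           b    f    e    d    f    b
      0    1    2    3    4    5    6
  c   1    1    2    3    4    5    6
  d   2    2    2    3    3    4    5
  c   3    3    3    3    4    4    5
Edit distance = dp[3][6] = 5

5


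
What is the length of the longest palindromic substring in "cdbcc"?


Input: "cdbcc"
Checking substrings for palindromes:
  [3:5] "cc" (len 2) => palindrome
Longest palindromic substring: "cc" with length 2

2


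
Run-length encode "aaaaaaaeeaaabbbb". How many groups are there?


Input: aaaaaaaeeaaabbbb
Scanning for consecutive runs:
  Group 1: 'a' x 7 (positions 0-6)
  Group 2: 'e' x 2 (positions 7-8)
  Group 3: 'a' x 3 (positions 9-11)
  Group 4: 'b' x 4 (positions 12-15)
Total groups: 4

4


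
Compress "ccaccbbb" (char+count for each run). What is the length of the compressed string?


Input: ccaccbbb
Runs:
  'c' x 2 => "c2"
  'a' x 1 => "a1"
  'c' x 2 => "c2"
  'b' x 3 => "b3"
Compressed: "c2a1c2b3"
Compressed length: 8

8


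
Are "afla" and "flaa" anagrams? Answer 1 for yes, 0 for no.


Strings: "afla", "flaa"
Sorted first:  aafl
Sorted second: aafl
Sorted forms match => anagrams

1


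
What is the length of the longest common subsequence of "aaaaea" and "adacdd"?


LCS of "aaaaea" and "adacdd"
DP table:
           a    d    a    c    d    d
      0    0    0    0    0    0    0
  a   0    1    1    1    1    1    1
  a   0    1    1    2    2    2    2
  a   0    1    1    2    2    2    2
  a   0    1    1    2    2    2    2
  e   0    1    1    2    2    2    2
  a   0    1    1    2    2    2    2
LCS length = dp[6][6] = 2

2


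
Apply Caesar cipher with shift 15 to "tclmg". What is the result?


Caesar cipher: shift "tclmg" by 15
  't' (pos 19) + 15 = pos 8 = 'i'
  'c' (pos 2) + 15 = pos 17 = 'r'
  'l' (pos 11) + 15 = pos 0 = 'a'
  'm' (pos 12) + 15 = pos 1 = 'b'
  'g' (pos 6) + 15 = pos 21 = 'v'
Result: irabv

irabv


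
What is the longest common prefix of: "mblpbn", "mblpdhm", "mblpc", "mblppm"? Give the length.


Words: mblpbn, mblpdhm, mblpc, mblppm
  Position 0: all 'm' => match
  Position 1: all 'b' => match
  Position 2: all 'l' => match
  Position 3: all 'p' => match
  Position 4: ('b', 'd', 'c', 'p') => mismatch, stop
LCP = "mblp" (length 4)

4


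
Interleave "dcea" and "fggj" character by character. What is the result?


Interleaving "dcea" and "fggj":
  Position 0: 'd' from first, 'f' from second => "df"
  Position 1: 'c' from first, 'g' from second => "cg"
  Position 2: 'e' from first, 'g' from second => "eg"
  Position 3: 'a' from first, 'j' from second => "aj"
Result: dfcgegaj

dfcgegaj


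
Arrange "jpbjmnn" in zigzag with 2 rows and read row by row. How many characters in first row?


Zigzag "jpbjmnn" into 2 rows:
Placing characters:
  'j' => row 0
  'p' => row 1
  'b' => row 0
  'j' => row 1
  'm' => row 0
  'n' => row 1
  'n' => row 0
Rows:
  Row 0: "jbmn"
  Row 1: "pjn"
First row length: 4

4


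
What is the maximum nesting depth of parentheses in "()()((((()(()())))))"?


Input: "()()((((()(()())))))"
Tracking depth:
  Position 0 '(': depth becomes 1
  Position 1 ')': depth becomes 0
  Position 2 '(': depth becomes 1
  Position 3 ')': depth becomes 0
  Position 4 '(': depth becomes 1
  Position 5 '(': depth becomes 2
  Position 6 '(': depth becomes 3
  Position 7 '(': depth becomes 4
  Position 8 '(': depth becomes 5
  Position 9 ')': depth becomes 4
  Position 10 '(': depth becomes 5
  Position 11 '(': depth becomes 6
  Position 12 ')': depth becomes 5
  Position 13 '(': depth becomes 6
  Position 14 ')': depth becomes 5
  Position 15 ')': depth becomes 4
  Position 16 ')': depth becomes 3
  Position 17 ')': depth becomes 2
  Position 18 ')': depth becomes 1
  Position 19 ')': depth becomes 0
Maximum depth reached: 6

6


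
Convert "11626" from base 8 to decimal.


Input: "11626" in base 8
Positional expansion:
  Digit '1' (value 1) x 8^4 = 4096
  Digit '1' (value 1) x 8^3 = 512
  Digit '6' (value 6) x 8^2 = 384
  Digit '2' (value 2) x 8^1 = 16
  Digit '6' (value 6) x 8^0 = 6
Sum = 5014

5014


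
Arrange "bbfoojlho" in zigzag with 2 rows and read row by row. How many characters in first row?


Zigzag "bbfoojlho" into 2 rows:
Placing characters:
  'b' => row 0
  'b' => row 1
  'f' => row 0
  'o' => row 1
  'o' => row 0
  'j' => row 1
  'l' => row 0
  'h' => row 1
  'o' => row 0
Rows:
  Row 0: "bfolo"
  Row 1: "bojh"
First row length: 5

5


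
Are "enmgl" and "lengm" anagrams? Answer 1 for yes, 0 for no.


Strings: "enmgl", "lengm"
Sorted first:  eglmn
Sorted second: eglmn
Sorted forms match => anagrams

1


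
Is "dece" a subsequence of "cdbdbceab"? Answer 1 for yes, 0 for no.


Check if "dece" is a subsequence of "cdbdbceab"
Greedy scan:
  Position 0 ('c'): no match needed
  Position 1 ('d'): matches sub[0] = 'd'
  Position 2 ('b'): no match needed
  Position 3 ('d'): no match needed
  Position 4 ('b'): no match needed
  Position 5 ('c'): no match needed
  Position 6 ('e'): matches sub[1] = 'e'
  Position 7 ('a'): no match needed
  Position 8 ('b'): no match needed
Only matched 2/4 characters => not a subsequence

0


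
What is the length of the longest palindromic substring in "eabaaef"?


Input: "eabaaef"
Checking substrings for palindromes:
  [1:4] "aba" (len 3) => palindrome
  [3:5] "aa" (len 2) => palindrome
Longest palindromic substring: "aba" with length 3

3


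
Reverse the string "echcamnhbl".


Input: echcamnhbl
Reading characters right to left:
  Position 9: 'l'
  Position 8: 'b'
  Position 7: 'h'
  Position 6: 'n'
  Position 5: 'm'
  Position 4: 'a'
  Position 3: 'c'
  Position 2: 'h'
  Position 1: 'c'
  Position 0: 'e'
Reversed: lbhnmachce

lbhnmachce


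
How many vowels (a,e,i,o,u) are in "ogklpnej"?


Input: ogklpnej
Checking each character:
  'o' at position 0: vowel (running total: 1)
  'g' at position 1: consonant
  'k' at position 2: consonant
  'l' at position 3: consonant
  'p' at position 4: consonant
  'n' at position 5: consonant
  'e' at position 6: vowel (running total: 2)
  'j' at position 7: consonant
Total vowels: 2

2


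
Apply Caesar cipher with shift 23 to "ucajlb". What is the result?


Caesar cipher: shift "ucajlb" by 23
  'u' (pos 20) + 23 = pos 17 = 'r'
  'c' (pos 2) + 23 = pos 25 = 'z'
  'a' (pos 0) + 23 = pos 23 = 'x'
  'j' (pos 9) + 23 = pos 6 = 'g'
  'l' (pos 11) + 23 = pos 8 = 'i'
  'b' (pos 1) + 23 = pos 24 = 'y'
Result: rzxgiy

rzxgiy


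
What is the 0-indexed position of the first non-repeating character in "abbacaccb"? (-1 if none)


Input: abbacaccb
Character frequencies:
  'a': 3
  'b': 3
  'c': 3
Scanning left to right for freq == 1:
  Position 0 ('a'): freq=3, skip
  Position 1 ('b'): freq=3, skip
  Position 2 ('b'): freq=3, skip
  Position 3 ('a'): freq=3, skip
  Position 4 ('c'): freq=3, skip
  Position 5 ('a'): freq=3, skip
  Position 6 ('c'): freq=3, skip
  Position 7 ('c'): freq=3, skip
  Position 8 ('b'): freq=3, skip
  No unique character found => answer = -1

-1


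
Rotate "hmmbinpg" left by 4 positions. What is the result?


Input: "hmmbinpg", rotate left by 4
First 4 characters: "hmmb"
Remaining characters: "inpg"
Concatenate remaining + first: "inpg" + "hmmb" = "inpghmmb"

inpghmmb


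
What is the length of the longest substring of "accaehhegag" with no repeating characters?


Input: "accaehhegag"
Sliding window (track last position of each char):
  Position 0 ('a'): window [0,0] length 1 -- new best
  Position 1 ('c'): window [0,1] length 2 -- new best
  Position 2 ('c'): repeat (last at 1), move window start to 2
  Position 2 ('c'): window [2,2] length 1
  Position 3 ('a'): window [2,3] length 2
  Position 4 ('e'): window [2,4] length 3 -- new best
  Position 5 ('h'): window [2,5] length 4 -- new best
  Position 6 ('h'): repeat (last at 5), move window start to 6
  Position 6 ('h'): window [6,6] length 1
  Position 7 ('e'): window [6,7] length 2
  Position 8 ('g'): window [6,8] length 3
  Position 9 ('a'): window [6,9] length 4
  Position 10 ('g'): repeat (last at 8), move window start to 9
  Position 10 ('g'): window [9,10] length 2
Longest substring with no repeats: "caeh" with length 4

4


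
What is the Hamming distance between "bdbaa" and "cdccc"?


Comparing "bdbaa" and "cdccc" position by position:
  Position 0: 'b' vs 'c' => differ
  Position 1: 'd' vs 'd' => same
  Position 2: 'b' vs 'c' => differ
  Position 3: 'a' vs 'c' => differ
  Position 4: 'a' vs 'c' => differ
Total differences (Hamming distance): 4

4


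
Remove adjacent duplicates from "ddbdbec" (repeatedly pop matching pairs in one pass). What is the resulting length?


Input: ddbdbec
Stack-based adjacent duplicate removal:
  Read 'd': push. Stack: d
  Read 'd': matches stack top 'd' => pop. Stack: (empty)
  Read 'b': push. Stack: b
  Read 'd': push. Stack: bd
  Read 'b': push. Stack: bdb
  Read 'e': push. Stack: bdbe
  Read 'c': push. Stack: bdbec
Final stack: "bdbec" (length 5)

5


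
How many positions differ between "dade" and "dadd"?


Comparing "dade" and "dadd" position by position:
  Position 0: 'd' vs 'd' => same
  Position 1: 'a' vs 'a' => same
  Position 2: 'd' vs 'd' => same
  Position 3: 'e' vs 'd' => DIFFER
Positions that differ: 1

1


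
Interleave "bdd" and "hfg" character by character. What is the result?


Interleaving "bdd" and "hfg":
  Position 0: 'b' from first, 'h' from second => "bh"
  Position 1: 'd' from first, 'f' from second => "df"
  Position 2: 'd' from first, 'g' from second => "dg"
Result: bhdfdg

bhdfdg


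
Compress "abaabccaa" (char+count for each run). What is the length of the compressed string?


Input: abaabccaa
Runs:
  'a' x 1 => "a1"
  'b' x 1 => "b1"
  'a' x 2 => "a2"
  'b' x 1 => "b1"
  'c' x 2 => "c2"
  'a' x 2 => "a2"
Compressed: "a1b1a2b1c2a2"
Compressed length: 12

12


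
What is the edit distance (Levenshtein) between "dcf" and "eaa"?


Computing edit distance: "dcf" -> "eaa"
DP table:
           e    a    a
      0    1    2    3
  d   1    1    2    3
  c   2    2    2    3
  f   3    3    3    3
Edit distance = dp[3][3] = 3

3


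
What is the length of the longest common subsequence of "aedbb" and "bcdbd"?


LCS of "aedbb" and "bcdbd"
DP table:
           b    c    d    b    d
      0    0    0    0    0    0
  a   0    0    0    0    0    0
  e   0    0    0    0    0    0
  d   0    0    0    1    1    1
  b   0    1    1    1    2    2
  b   0    1    1    1    2    2
LCS length = dp[5][5] = 2

2


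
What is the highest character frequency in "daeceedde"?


Input: daeceedde
Character counts:
  'a': 1
  'c': 1
  'd': 3
  'e': 4
Maximum frequency: 4

4


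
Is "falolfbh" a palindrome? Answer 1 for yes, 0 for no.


Input: falolfbh
Reversed: hbflolaf
  Compare pos 0 ('f') with pos 7 ('h'): MISMATCH
  Compare pos 1 ('a') with pos 6 ('b'): MISMATCH
  Compare pos 2 ('l') with pos 5 ('f'): MISMATCH
  Compare pos 3 ('o') with pos 4 ('l'): MISMATCH
Result: not a palindrome

0


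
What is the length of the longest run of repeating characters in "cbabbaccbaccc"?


Input: "cbabbaccbaccc"
Scanning for longest run:
  Position 1 ('b'): new char, reset run to 1
  Position 2 ('a'): new char, reset run to 1
  Position 3 ('b'): new char, reset run to 1
  Position 4 ('b'): continues run of 'b', length=2
  Position 5 ('a'): new char, reset run to 1
  Position 6 ('c'): new char, reset run to 1
  Position 7 ('c'): continues run of 'c', length=2
  Position 8 ('b'): new char, reset run to 1
  Position 9 ('a'): new char, reset run to 1
  Position 10 ('c'): new char, reset run to 1
  Position 11 ('c'): continues run of 'c', length=2
  Position 12 ('c'): continues run of 'c', length=3
Longest run: 'c' with length 3

3


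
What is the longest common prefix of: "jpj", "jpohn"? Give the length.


Words: jpj, jpohn
  Position 0: all 'j' => match
  Position 1: all 'p' => match
  Position 2: ('j', 'o') => mismatch, stop
LCP = "jp" (length 2)

2


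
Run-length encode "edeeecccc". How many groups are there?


Input: edeeecccc
Scanning for consecutive runs:
  Group 1: 'e' x 1 (positions 0-0)
  Group 2: 'd' x 1 (positions 1-1)
  Group 3: 'e' x 3 (positions 2-4)
  Group 4: 'c' x 4 (positions 5-8)
Total groups: 4

4


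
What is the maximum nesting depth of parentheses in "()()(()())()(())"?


Input: "()()(()())()(())"
Tracking depth:
  Position 0 '(': depth becomes 1
  Position 1 ')': depth becomes 0
  Position 2 '(': depth becomes 1
  Position 3 ')': depth becomes 0
  Position 4 '(': depth becomes 1
  Position 5 '(': depth becomes 2
  Position 6 ')': depth becomes 1
  Position 7 '(': depth becomes 2
  Position 8 ')': depth becomes 1
  Position 9 ')': depth becomes 0
  Position 10 '(': depth becomes 1
  Position 11 ')': depth becomes 0
  Position 12 '(': depth becomes 1
  Position 13 '(': depth becomes 2
  Position 14 ')': depth becomes 1
  Position 15 ')': depth becomes 0
Maximum depth reached: 2

2


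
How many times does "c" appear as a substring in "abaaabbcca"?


Searching for "c" in "abaaabbcca"
Scanning each position:
  Position 0: "a" => no
  Position 1: "b" => no
  Position 2: "a" => no
  Position 3: "a" => no
  Position 4: "a" => no
  Position 5: "b" => no
  Position 6: "b" => no
  Position 7: "c" => MATCH
  Position 8: "c" => MATCH
  Position 9: "a" => no
Total occurrences: 2

2


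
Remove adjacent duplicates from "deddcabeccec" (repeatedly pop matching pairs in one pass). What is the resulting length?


Input: deddcabeccec
Stack-based adjacent duplicate removal:
  Read 'd': push. Stack: d
  Read 'e': push. Stack: de
  Read 'd': push. Stack: ded
  Read 'd': matches stack top 'd' => pop. Stack: de
  Read 'c': push. Stack: dec
  Read 'a': push. Stack: deca
  Read 'b': push. Stack: decab
  Read 'e': push. Stack: decabe
  Read 'c': push. Stack: decabec
  Read 'c': matches stack top 'c' => pop. Stack: decabe
  Read 'e': matches stack top 'e' => pop. Stack: decab
  Read 'c': push. Stack: decabc
Final stack: "decabc" (length 6)

6


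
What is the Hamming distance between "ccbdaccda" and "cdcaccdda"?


Comparing "ccbdaccda" and "cdcaccdda" position by position:
  Position 0: 'c' vs 'c' => same
  Position 1: 'c' vs 'd' => differ
  Position 2: 'b' vs 'c' => differ
  Position 3: 'd' vs 'a' => differ
  Position 4: 'a' vs 'c' => differ
  Position 5: 'c' vs 'c' => same
  Position 6: 'c' vs 'd' => differ
  Position 7: 'd' vs 'd' => same
  Position 8: 'a' vs 'a' => same
Total differences (Hamming distance): 5

5


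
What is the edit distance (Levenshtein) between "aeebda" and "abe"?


Computing edit distance: "aeebda" -> "abe"
DP table:
           a    b    e
      0    1    2    3
  a   1    0    1    2
  e   2    1    1    1
  e   3    2    2    1
  b   4    3    2    2
  d   5    4    3    3
  a   6    5    4    4
Edit distance = dp[6][3] = 4

4


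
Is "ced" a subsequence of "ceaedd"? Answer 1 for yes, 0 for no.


Check if "ced" is a subsequence of "ceaedd"
Greedy scan:
  Position 0 ('c'): matches sub[0] = 'c'
  Position 1 ('e'): matches sub[1] = 'e'
  Position 2 ('a'): no match needed
  Position 3 ('e'): no match needed
  Position 4 ('d'): matches sub[2] = 'd'
  Position 5 ('d'): no match needed
All 3 characters matched => is a subsequence

1


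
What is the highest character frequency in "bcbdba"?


Input: bcbdba
Character counts:
  'a': 1
  'b': 3
  'c': 1
  'd': 1
Maximum frequency: 3

3


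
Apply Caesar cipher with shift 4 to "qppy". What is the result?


Caesar cipher: shift "qppy" by 4
  'q' (pos 16) + 4 = pos 20 = 'u'
  'p' (pos 15) + 4 = pos 19 = 't'
  'p' (pos 15) + 4 = pos 19 = 't'
  'y' (pos 24) + 4 = pos 2 = 'c'
Result: uttc

uttc


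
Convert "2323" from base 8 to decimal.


Input: "2323" in base 8
Positional expansion:
  Digit '2' (value 2) x 8^3 = 1024
  Digit '3' (value 3) x 8^2 = 192
  Digit '2' (value 2) x 8^1 = 16
  Digit '3' (value 3) x 8^0 = 3
Sum = 1235

1235


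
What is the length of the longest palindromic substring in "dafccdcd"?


Input: "dafccdcd"
Checking substrings for palindromes:
  [4:7] "cdc" (len 3) => palindrome
  [5:8] "dcd" (len 3) => palindrome
  [3:5] "cc" (len 2) => palindrome
Longest palindromic substring: "cdc" with length 3

3


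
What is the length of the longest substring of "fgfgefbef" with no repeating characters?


Input: "fgfgefbef"
Sliding window (track last position of each char):
  Position 0 ('f'): window [0,0] length 1 -- new best
  Position 1 ('g'): window [0,1] length 2 -- new best
  Position 2 ('f'): repeat (last at 0), move window start to 1
  Position 2 ('f'): window [1,2] length 2
  Position 3 ('g'): repeat (last at 1), move window start to 2
  Position 3 ('g'): window [2,3] length 2
  Position 4 ('e'): window [2,4] length 3 -- new best
  Position 5 ('f'): repeat (last at 2), move window start to 3
  Position 5 ('f'): window [3,5] length 3
  Position 6 ('b'): window [3,6] length 4 -- new best
  Position 7 ('e'): repeat (last at 4), move window start to 5
  Position 7 ('e'): window [5,7] length 3
  Position 8 ('f'): repeat (last at 5), move window start to 6
  Position 8 ('f'): window [6,8] length 3
Longest substring with no repeats: "gefb" with length 4

4


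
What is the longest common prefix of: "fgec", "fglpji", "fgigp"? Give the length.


Words: fgec, fglpji, fgigp
  Position 0: all 'f' => match
  Position 1: all 'g' => match
  Position 2: ('e', 'l', 'i') => mismatch, stop
LCP = "fg" (length 2)

2


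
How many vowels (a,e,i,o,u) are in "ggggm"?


Input: ggggm
Checking each character:
  'g' at position 0: consonant
  'g' at position 1: consonant
  'g' at position 2: consonant
  'g' at position 3: consonant
  'm' at position 4: consonant
Total vowels: 0

0


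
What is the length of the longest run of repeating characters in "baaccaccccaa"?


Input: "baaccaccccaa"
Scanning for longest run:
  Position 1 ('a'): new char, reset run to 1
  Position 2 ('a'): continues run of 'a', length=2
  Position 3 ('c'): new char, reset run to 1
  Position 4 ('c'): continues run of 'c', length=2
  Position 5 ('a'): new char, reset run to 1
  Position 6 ('c'): new char, reset run to 1
  Position 7 ('c'): continues run of 'c', length=2
  Position 8 ('c'): continues run of 'c', length=3
  Position 9 ('c'): continues run of 'c', length=4
  Position 10 ('a'): new char, reset run to 1
  Position 11 ('a'): continues run of 'a', length=2
Longest run: 'c' with length 4

4


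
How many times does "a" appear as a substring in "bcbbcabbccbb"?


Searching for "a" in "bcbbcabbccbb"
Scanning each position:
  Position 0: "b" => no
  Position 1: "c" => no
  Position 2: "b" => no
  Position 3: "b" => no
  Position 4: "c" => no
  Position 5: "a" => MATCH
  Position 6: "b" => no
  Position 7: "b" => no
  Position 8: "c" => no
  Position 9: "c" => no
  Position 10: "b" => no
  Position 11: "b" => no
Total occurrences: 1

1


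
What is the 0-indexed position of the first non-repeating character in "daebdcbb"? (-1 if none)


Input: daebdcbb
Character frequencies:
  'a': 1
  'b': 3
  'c': 1
  'd': 2
  'e': 1
Scanning left to right for freq == 1:
  Position 0 ('d'): freq=2, skip
  Position 1 ('a'): unique! => answer = 1

1


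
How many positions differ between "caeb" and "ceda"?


Comparing "caeb" and "ceda" position by position:
  Position 0: 'c' vs 'c' => same
  Position 1: 'a' vs 'e' => DIFFER
  Position 2: 'e' vs 'd' => DIFFER
  Position 3: 'b' vs 'a' => DIFFER
Positions that differ: 3

3


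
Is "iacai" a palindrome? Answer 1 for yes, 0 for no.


Input: iacai
Reversed: iacai
  Compare pos 0 ('i') with pos 4 ('i'): match
  Compare pos 1 ('a') with pos 3 ('a'): match
Result: palindrome

1


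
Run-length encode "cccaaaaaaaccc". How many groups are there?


Input: cccaaaaaaaccc
Scanning for consecutive runs:
  Group 1: 'c' x 3 (positions 0-2)
  Group 2: 'a' x 7 (positions 3-9)
  Group 3: 'c' x 3 (positions 10-12)
Total groups: 3

3


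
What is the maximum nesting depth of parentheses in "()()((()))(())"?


Input: "()()((()))(())"
Tracking depth:
  Position 0 '(': depth becomes 1
  Position 1 ')': depth becomes 0
  Position 2 '(': depth becomes 1
  Position 3 ')': depth becomes 0
  Position 4 '(': depth becomes 1
  Position 5 '(': depth becomes 2
  Position 6 '(': depth becomes 3
  Position 7 ')': depth becomes 2
  Position 8 ')': depth becomes 1
  Position 9 ')': depth becomes 0
  Position 10 '(': depth becomes 1
  Position 11 '(': depth becomes 2
  Position 12 ')': depth becomes 1
  Position 13 ')': depth becomes 0
Maximum depth reached: 3

3


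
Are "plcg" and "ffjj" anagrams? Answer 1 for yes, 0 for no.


Strings: "plcg", "ffjj"
Sorted first:  cglp
Sorted second: ffjj
Differ at position 0: 'c' vs 'f' => not anagrams

0


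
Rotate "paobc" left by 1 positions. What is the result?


Input: "paobc", rotate left by 1
First 1 characters: "p"
Remaining characters: "aobc"
Concatenate remaining + first: "aobc" + "p" = "aobcp"

aobcp


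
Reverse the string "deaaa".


Input: deaaa
Reading characters right to left:
  Position 4: 'a'
  Position 3: 'a'
  Position 2: 'a'
  Position 1: 'e'
  Position 0: 'd'
Reversed: aaaed

aaaed


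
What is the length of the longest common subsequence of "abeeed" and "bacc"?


LCS of "abeeed" and "bacc"
DP table:
           b    a    c    c
      0    0    0    0    0
  a   0    0    1    1    1
  b   0    1    1    1    1
  e   0    1    1    1    1
  e   0    1    1    1    1
  e   0    1    1    1    1
  d   0    1    1    1    1
LCS length = dp[6][4] = 1

1


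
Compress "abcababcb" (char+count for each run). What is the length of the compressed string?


Input: abcababcb
Runs:
  'a' x 1 => "a1"
  'b' x 1 => "b1"
  'c' x 1 => "c1"
  'a' x 1 => "a1"
  'b' x 1 => "b1"
  'a' x 1 => "a1"
  'b' x 1 => "b1"
  'c' x 1 => "c1"
  'b' x 1 => "b1"
Compressed: "a1b1c1a1b1a1b1c1b1"
Compressed length: 18

18


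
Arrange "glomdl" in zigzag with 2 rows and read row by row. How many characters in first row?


Zigzag "glomdl" into 2 rows:
Placing characters:
  'g' => row 0
  'l' => row 1
  'o' => row 0
  'm' => row 1
  'd' => row 0
  'l' => row 1
Rows:
  Row 0: "god"
  Row 1: "lml"
First row length: 3

3


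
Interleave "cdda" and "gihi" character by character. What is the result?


Interleaving "cdda" and "gihi":
  Position 0: 'c' from first, 'g' from second => "cg"
  Position 1: 'd' from first, 'i' from second => "di"
  Position 2: 'd' from first, 'h' from second => "dh"
  Position 3: 'a' from first, 'i' from second => "ai"
Result: cgdidhai

cgdidhai


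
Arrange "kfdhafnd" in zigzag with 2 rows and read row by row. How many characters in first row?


Zigzag "kfdhafnd" into 2 rows:
Placing characters:
  'k' => row 0
  'f' => row 1
  'd' => row 0
  'h' => row 1
  'a' => row 0
  'f' => row 1
  'n' => row 0
  'd' => row 1
Rows:
  Row 0: "kdan"
  Row 1: "fhfd"
First row length: 4

4


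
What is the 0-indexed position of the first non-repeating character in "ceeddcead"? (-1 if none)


Input: ceeddcead
Character frequencies:
  'a': 1
  'c': 2
  'd': 3
  'e': 3
Scanning left to right for freq == 1:
  Position 0 ('c'): freq=2, skip
  Position 1 ('e'): freq=3, skip
  Position 2 ('e'): freq=3, skip
  Position 3 ('d'): freq=3, skip
  Position 4 ('d'): freq=3, skip
  Position 5 ('c'): freq=2, skip
  Position 6 ('e'): freq=3, skip
  Position 7 ('a'): unique! => answer = 7

7


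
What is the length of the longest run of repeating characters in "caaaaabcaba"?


Input: "caaaaabcaba"
Scanning for longest run:
  Position 1 ('a'): new char, reset run to 1
  Position 2 ('a'): continues run of 'a', length=2
  Position 3 ('a'): continues run of 'a', length=3
  Position 4 ('a'): continues run of 'a', length=4
  Position 5 ('a'): continues run of 'a', length=5
  Position 6 ('b'): new char, reset run to 1
  Position 7 ('c'): new char, reset run to 1
  Position 8 ('a'): new char, reset run to 1
  Position 9 ('b'): new char, reset run to 1
  Position 10 ('a'): new char, reset run to 1
Longest run: 'a' with length 5

5


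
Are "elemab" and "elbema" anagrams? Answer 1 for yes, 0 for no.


Strings: "elemab", "elbema"
Sorted first:  abeelm
Sorted second: abeelm
Sorted forms match => anagrams

1


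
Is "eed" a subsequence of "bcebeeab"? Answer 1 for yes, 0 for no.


Check if "eed" is a subsequence of "bcebeeab"
Greedy scan:
  Position 0 ('b'): no match needed
  Position 1 ('c'): no match needed
  Position 2 ('e'): matches sub[0] = 'e'
  Position 3 ('b'): no match needed
  Position 4 ('e'): matches sub[1] = 'e'
  Position 5 ('e'): no match needed
  Position 6 ('a'): no match needed
  Position 7 ('b'): no match needed
Only matched 2/3 characters => not a subsequence

0


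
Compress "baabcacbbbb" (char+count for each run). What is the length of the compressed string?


Input: baabcacbbbb
Runs:
  'b' x 1 => "b1"
  'a' x 2 => "a2"
  'b' x 1 => "b1"
  'c' x 1 => "c1"
  'a' x 1 => "a1"
  'c' x 1 => "c1"
  'b' x 4 => "b4"
Compressed: "b1a2b1c1a1c1b4"
Compressed length: 14

14


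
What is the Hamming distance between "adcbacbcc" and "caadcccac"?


Comparing "adcbacbcc" and "caadcccac" position by position:
  Position 0: 'a' vs 'c' => differ
  Position 1: 'd' vs 'a' => differ
  Position 2: 'c' vs 'a' => differ
  Position 3: 'b' vs 'd' => differ
  Position 4: 'a' vs 'c' => differ
  Position 5: 'c' vs 'c' => same
  Position 6: 'b' vs 'c' => differ
  Position 7: 'c' vs 'a' => differ
  Position 8: 'c' vs 'c' => same
Total differences (Hamming distance): 7

7


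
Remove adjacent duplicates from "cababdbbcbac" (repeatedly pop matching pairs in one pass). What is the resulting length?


Input: cababdbbcbac
Stack-based adjacent duplicate removal:
  Read 'c': push. Stack: c
  Read 'a': push. Stack: ca
  Read 'b': push. Stack: cab
  Read 'a': push. Stack: caba
  Read 'b': push. Stack: cabab
  Read 'd': push. Stack: cababd
  Read 'b': push. Stack: cababdb
  Read 'b': matches stack top 'b' => pop. Stack: cababd
  Read 'c': push. Stack: cababdc
  Read 'b': push. Stack: cababdcb
  Read 'a': push. Stack: cababdcba
  Read 'c': push. Stack: cababdcbac
Final stack: "cababdcbac" (length 10)

10


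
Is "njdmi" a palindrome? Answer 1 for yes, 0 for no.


Input: njdmi
Reversed: imdjn
  Compare pos 0 ('n') with pos 4 ('i'): MISMATCH
  Compare pos 1 ('j') with pos 3 ('m'): MISMATCH
Result: not a palindrome

0


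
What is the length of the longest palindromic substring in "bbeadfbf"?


Input: "bbeadfbf"
Checking substrings for palindromes:
  [5:8] "fbf" (len 3) => palindrome
  [0:2] "bb" (len 2) => palindrome
Longest palindromic substring: "fbf" with length 3

3


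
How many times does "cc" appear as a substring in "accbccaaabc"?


Searching for "cc" in "accbccaaabc"
Scanning each position:
  Position 0: "ac" => no
  Position 1: "cc" => MATCH
  Position 2: "cb" => no
  Position 3: "bc" => no
  Position 4: "cc" => MATCH
  Position 5: "ca" => no
  Position 6: "aa" => no
  Position 7: "aa" => no
  Position 8: "ab" => no
  Position 9: "bc" => no
Total occurrences: 2

2


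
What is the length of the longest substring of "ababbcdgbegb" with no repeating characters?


Input: "ababbcdgbegb"
Sliding window (track last position of each char):
  Position 0 ('a'): window [0,0] length 1 -- new best
  Position 1 ('b'): window [0,1] length 2 -- new best
  Position 2 ('a'): repeat (last at 0), move window start to 1
  Position 2 ('a'): window [1,2] length 2
  Position 3 ('b'): repeat (last at 1), move window start to 2
  Position 3 ('b'): window [2,3] length 2
  Position 4 ('b'): repeat (last at 3), move window start to 4
  Position 4 ('b'): window [4,4] length 1
  Position 5 ('c'): window [4,5] length 2
  Position 6 ('d'): window [4,6] length 3 -- new best
  Position 7 ('g'): window [4,7] length 4 -- new best
  Position 8 ('b'): repeat (last at 4), move window start to 5
  Position 8 ('b'): window [5,8] length 4
  Position 9 ('e'): window [5,9] length 5 -- new best
  Position 10 ('g'): repeat (last at 7), move window start to 8
  Position 10 ('g'): window [8,10] length 3
  Position 11 ('b'): repeat (last at 8), move window start to 9
  Position 11 ('b'): window [9,11] length 3
Longest substring with no repeats: "cdgbe" with length 5

5


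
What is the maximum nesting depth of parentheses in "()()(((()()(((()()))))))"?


Input: "()()(((()()(((()()))))))"
Tracking depth:
  Position 0 '(': depth becomes 1
  Position 1 ')': depth becomes 0
  Position 2 '(': depth becomes 1
  Position 3 ')': depth becomes 0
  Position 4 '(': depth becomes 1
  Position 5 '(': depth becomes 2
  Position 6 '(': depth becomes 3
  Position 7 '(': depth becomes 4
  Position 8 ')': depth becomes 3
  Position 9 '(': depth becomes 4
  Position 10 ')': depth becomes 3
  Position 11 '(': depth becomes 4
  Position 12 '(': depth becomes 5
  Position 13 '(': depth becomes 6
  Position 14 '(': depth becomes 7
  Position 15 ')': depth becomes 6
  Position 16 '(': depth becomes 7
  Position 17 ')': depth becomes 6
  Position 18 ')': depth becomes 5
  Position 19 ')': depth becomes 4
  Position 20 ')': depth becomes 3
  Position 21 ')': depth becomes 2
  Position 22 ')': depth becomes 1
  Position 23 ')': depth becomes 0
Maximum depth reached: 7

7


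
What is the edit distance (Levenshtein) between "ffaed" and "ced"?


Computing edit distance: "ffaed" -> "ced"
DP table:
           c    e    d
      0    1    2    3
  f   1    1    2    3
  f   2    2    2    3
  a   3    3    3    3
  e   4    4    3    4
  d   5    5    4    3
Edit distance = dp[5][3] = 3

3


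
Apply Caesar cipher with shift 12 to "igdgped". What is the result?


Caesar cipher: shift "igdgped" by 12
  'i' (pos 8) + 12 = pos 20 = 'u'
  'g' (pos 6) + 12 = pos 18 = 's'
  'd' (pos 3) + 12 = pos 15 = 'p'
  'g' (pos 6) + 12 = pos 18 = 's'
  'p' (pos 15) + 12 = pos 1 = 'b'
  'e' (pos 4) + 12 = pos 16 = 'q'
  'd' (pos 3) + 12 = pos 15 = 'p'
Result: uspsbqp

uspsbqp


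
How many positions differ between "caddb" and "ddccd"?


Comparing "caddb" and "ddccd" position by position:
  Position 0: 'c' vs 'd' => DIFFER
  Position 1: 'a' vs 'd' => DIFFER
  Position 2: 'd' vs 'c' => DIFFER
  Position 3: 'd' vs 'c' => DIFFER
  Position 4: 'b' vs 'd' => DIFFER
Positions that differ: 5

5


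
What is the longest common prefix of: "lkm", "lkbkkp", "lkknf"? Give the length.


Words: lkm, lkbkkp, lkknf
  Position 0: all 'l' => match
  Position 1: all 'k' => match
  Position 2: ('m', 'b', 'k') => mismatch, stop
LCP = "lk" (length 2)

2


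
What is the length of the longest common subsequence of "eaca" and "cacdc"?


LCS of "eaca" and "cacdc"
DP table:
           c    a    c    d    c
      0    0    0    0    0    0
  e   0    0    0    0    0    0
  a   0    0    1    1    1    1
  c   0    1    1    2    2    2
  a   0    1    2    2    2    2
LCS length = dp[4][5] = 2

2


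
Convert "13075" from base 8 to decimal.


Input: "13075" in base 8
Positional expansion:
  Digit '1' (value 1) x 8^4 = 4096
  Digit '3' (value 3) x 8^3 = 1536
  Digit '0' (value 0) x 8^2 = 0
  Digit '7' (value 7) x 8^1 = 56
  Digit '5' (value 5) x 8^0 = 5
Sum = 5693

5693


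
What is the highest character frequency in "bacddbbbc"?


Input: bacddbbbc
Character counts:
  'a': 1
  'b': 4
  'c': 2
  'd': 2
Maximum frequency: 4

4


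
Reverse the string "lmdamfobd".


Input: lmdamfobd
Reading characters right to left:
  Position 8: 'd'
  Position 7: 'b'
  Position 6: 'o'
  Position 5: 'f'
  Position 4: 'm'
  Position 3: 'a'
  Position 2: 'd'
  Position 1: 'm'
  Position 0: 'l'
Reversed: dbofmadml

dbofmadml


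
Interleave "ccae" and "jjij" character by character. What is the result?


Interleaving "ccae" and "jjij":
  Position 0: 'c' from first, 'j' from second => "cj"
  Position 1: 'c' from first, 'j' from second => "cj"
  Position 2: 'a' from first, 'i' from second => "ai"
  Position 3: 'e' from first, 'j' from second => "ej"
Result: cjcjaiej

cjcjaiej


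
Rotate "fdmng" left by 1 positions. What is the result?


Input: "fdmng", rotate left by 1
First 1 characters: "f"
Remaining characters: "dmng"
Concatenate remaining + first: "dmng" + "f" = "dmngf"

dmngf


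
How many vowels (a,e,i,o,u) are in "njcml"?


Input: njcml
Checking each character:
  'n' at position 0: consonant
  'j' at position 1: consonant
  'c' at position 2: consonant
  'm' at position 3: consonant
  'l' at position 4: consonant
Total vowels: 0

0


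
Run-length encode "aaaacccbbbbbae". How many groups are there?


Input: aaaacccbbbbbae
Scanning for consecutive runs:
  Group 1: 'a' x 4 (positions 0-3)
  Group 2: 'c' x 3 (positions 4-6)
  Group 3: 'b' x 5 (positions 7-11)
  Group 4: 'a' x 1 (positions 12-12)
  Group 5: 'e' x 1 (positions 13-13)
Total groups: 5

5


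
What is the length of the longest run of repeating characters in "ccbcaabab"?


Input: "ccbcaabab"
Scanning for longest run:
  Position 1 ('c'): continues run of 'c', length=2
  Position 2 ('b'): new char, reset run to 1
  Position 3 ('c'): new char, reset run to 1
  Position 4 ('a'): new char, reset run to 1
  Position 5 ('a'): continues run of 'a', length=2
  Position 6 ('b'): new char, reset run to 1
  Position 7 ('a'): new char, reset run to 1
  Position 8 ('b'): new char, reset run to 1
Longest run: 'c' with length 2

2


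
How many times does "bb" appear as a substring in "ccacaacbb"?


Searching for "bb" in "ccacaacbb"
Scanning each position:
  Position 0: "cc" => no
  Position 1: "ca" => no
  Position 2: "ac" => no
  Position 3: "ca" => no
  Position 4: "aa" => no
  Position 5: "ac" => no
  Position 6: "cb" => no
  Position 7: "bb" => MATCH
Total occurrences: 1

1


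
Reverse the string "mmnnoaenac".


Input: mmnnoaenac
Reading characters right to left:
  Position 9: 'c'
  Position 8: 'a'
  Position 7: 'n'
  Position 6: 'e'
  Position 5: 'a'
  Position 4: 'o'
  Position 3: 'n'
  Position 2: 'n'
  Position 1: 'm'
  Position 0: 'm'
Reversed: caneaonnmm

caneaonnmm


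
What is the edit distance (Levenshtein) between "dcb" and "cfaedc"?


Computing edit distance: "dcb" -> "cfaedc"
DP table:
           c    f    a    e    d    c
      0    1    2    3    4    5    6
  d   1    1    2    3    4    4    5
  c   2    1    2    3    4    5    4
  b   3    2    2    3    4    5    5
Edit distance = dp[3][6] = 5

5


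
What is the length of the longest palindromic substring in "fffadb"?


Input: "fffadb"
Checking substrings for palindromes:
  [0:3] "fff" (len 3) => palindrome
  [0:2] "ff" (len 2) => palindrome
  [1:3] "ff" (len 2) => palindrome
Longest palindromic substring: "fff" with length 3

3


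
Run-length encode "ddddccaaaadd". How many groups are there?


Input: ddddccaaaadd
Scanning for consecutive runs:
  Group 1: 'd' x 4 (positions 0-3)
  Group 2: 'c' x 2 (positions 4-5)
  Group 3: 'a' x 4 (positions 6-9)
  Group 4: 'd' x 2 (positions 10-11)
Total groups: 4

4


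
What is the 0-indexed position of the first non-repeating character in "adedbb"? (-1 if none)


Input: adedbb
Character frequencies:
  'a': 1
  'b': 2
  'd': 2
  'e': 1
Scanning left to right for freq == 1:
  Position 0 ('a'): unique! => answer = 0

0


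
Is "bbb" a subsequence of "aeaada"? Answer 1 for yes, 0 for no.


Check if "bbb" is a subsequence of "aeaada"
Greedy scan:
  Position 0 ('a'): no match needed
  Position 1 ('e'): no match needed
  Position 2 ('a'): no match needed
  Position 3 ('a'): no match needed
  Position 4 ('d'): no match needed
  Position 5 ('a'): no match needed
Only matched 0/3 characters => not a subsequence

0


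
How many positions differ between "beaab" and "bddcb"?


Comparing "beaab" and "bddcb" position by position:
  Position 0: 'b' vs 'b' => same
  Position 1: 'e' vs 'd' => DIFFER
  Position 2: 'a' vs 'd' => DIFFER
  Position 3: 'a' vs 'c' => DIFFER
  Position 4: 'b' vs 'b' => same
Positions that differ: 3

3


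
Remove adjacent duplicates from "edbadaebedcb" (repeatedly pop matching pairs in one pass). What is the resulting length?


Input: edbadaebedcb
Stack-based adjacent duplicate removal:
  Read 'e': push. Stack: e
  Read 'd': push. Stack: ed
  Read 'b': push. Stack: edb
  Read 'a': push. Stack: edba
  Read 'd': push. Stack: edbad
  Read 'a': push. Stack: edbada
  Read 'e': push. Stack: edbadae
  Read 'b': push. Stack: edbadaeb
  Read 'e': push. Stack: edbadaebe
  Read 'd': push. Stack: edbadaebed
  Read 'c': push. Stack: edbadaebedc
  Read 'b': push. Stack: edbadaebedcb
Final stack: "edbadaebedcb" (length 12)

12


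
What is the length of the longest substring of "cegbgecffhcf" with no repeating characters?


Input: "cegbgecffhcf"
Sliding window (track last position of each char):
  Position 0 ('c'): window [0,0] length 1 -- new best
  Position 1 ('e'): window [0,1] length 2 -- new best
  Position 2 ('g'): window [0,2] length 3 -- new best
  Position 3 ('b'): window [0,3] length 4 -- new best
  Position 4 ('g'): repeat (last at 2), move window start to 3
  Position 4 ('g'): window [3,4] length 2
  Position 5 ('e'): window [3,5] length 3
  Position 6 ('c'): window [3,6] length 4
  Position 7 ('f'): window [3,7] length 5 -- new best
  Position 8 ('f'): repeat (last at 7), move window start to 8
  Position 8 ('f'): window [8,8] length 1
  Position 9 ('h'): window [8,9] length 2
  Position 10 ('c'): window [8,10] length 3
  Position 11 ('f'): repeat (last at 8), move window start to 9
  Position 11 ('f'): window [9,11] length 3
Longest substring with no repeats: "bgecf" with length 5

5
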